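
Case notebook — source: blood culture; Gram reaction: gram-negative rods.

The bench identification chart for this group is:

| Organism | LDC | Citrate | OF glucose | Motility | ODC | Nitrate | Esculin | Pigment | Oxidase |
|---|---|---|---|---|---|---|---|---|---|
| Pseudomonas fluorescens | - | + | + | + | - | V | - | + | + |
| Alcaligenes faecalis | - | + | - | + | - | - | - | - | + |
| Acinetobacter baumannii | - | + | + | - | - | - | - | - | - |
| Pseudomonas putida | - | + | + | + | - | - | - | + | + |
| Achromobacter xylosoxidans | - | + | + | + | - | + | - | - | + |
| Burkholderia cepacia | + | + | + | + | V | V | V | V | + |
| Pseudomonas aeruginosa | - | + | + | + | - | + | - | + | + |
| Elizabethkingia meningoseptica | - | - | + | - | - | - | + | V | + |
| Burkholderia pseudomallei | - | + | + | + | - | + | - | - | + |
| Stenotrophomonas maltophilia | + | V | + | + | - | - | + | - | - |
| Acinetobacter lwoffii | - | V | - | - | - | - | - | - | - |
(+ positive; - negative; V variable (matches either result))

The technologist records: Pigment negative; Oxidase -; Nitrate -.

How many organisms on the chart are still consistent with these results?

Pigment -: excludes Pseudomonas fluorescens, Pseudomonas putida, Pseudomonas aeruginosa — 8 left.
Nitrate -: excludes Achromobacter xylosoxidans, Burkholderia pseudomallei — 6 left.
Oxidase -: excludes Alcaligenes faecalis, Burkholderia cepacia, Elizabethkingia meningoseptica — 3 left.
Still consistent: Acinetobacter baumannii, Acinetobacter lwoffii, Stenotrophomonas maltophilia.

3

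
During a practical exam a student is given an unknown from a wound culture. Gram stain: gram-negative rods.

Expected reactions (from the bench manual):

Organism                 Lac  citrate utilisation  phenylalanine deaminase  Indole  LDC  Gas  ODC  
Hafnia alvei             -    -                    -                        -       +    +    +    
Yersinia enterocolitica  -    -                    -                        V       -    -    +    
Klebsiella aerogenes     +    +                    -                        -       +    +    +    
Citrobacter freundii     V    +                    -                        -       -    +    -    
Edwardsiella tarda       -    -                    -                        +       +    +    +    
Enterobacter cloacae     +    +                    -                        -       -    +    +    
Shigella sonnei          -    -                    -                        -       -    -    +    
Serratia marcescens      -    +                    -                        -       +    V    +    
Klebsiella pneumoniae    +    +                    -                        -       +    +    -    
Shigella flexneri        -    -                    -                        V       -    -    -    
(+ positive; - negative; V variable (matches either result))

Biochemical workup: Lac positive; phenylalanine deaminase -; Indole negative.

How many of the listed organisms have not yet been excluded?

Lac +: excludes 6 organisms — 4 left.
phenylalanine deaminase -: all 4 remaining candidates are consistent.
Indole -: all 4 remaining candidates are consistent.
Still consistent: Citrobacter freundii, Enterobacter cloacae, Klebsiella aerogenes, Klebsiella pneumoniae.

4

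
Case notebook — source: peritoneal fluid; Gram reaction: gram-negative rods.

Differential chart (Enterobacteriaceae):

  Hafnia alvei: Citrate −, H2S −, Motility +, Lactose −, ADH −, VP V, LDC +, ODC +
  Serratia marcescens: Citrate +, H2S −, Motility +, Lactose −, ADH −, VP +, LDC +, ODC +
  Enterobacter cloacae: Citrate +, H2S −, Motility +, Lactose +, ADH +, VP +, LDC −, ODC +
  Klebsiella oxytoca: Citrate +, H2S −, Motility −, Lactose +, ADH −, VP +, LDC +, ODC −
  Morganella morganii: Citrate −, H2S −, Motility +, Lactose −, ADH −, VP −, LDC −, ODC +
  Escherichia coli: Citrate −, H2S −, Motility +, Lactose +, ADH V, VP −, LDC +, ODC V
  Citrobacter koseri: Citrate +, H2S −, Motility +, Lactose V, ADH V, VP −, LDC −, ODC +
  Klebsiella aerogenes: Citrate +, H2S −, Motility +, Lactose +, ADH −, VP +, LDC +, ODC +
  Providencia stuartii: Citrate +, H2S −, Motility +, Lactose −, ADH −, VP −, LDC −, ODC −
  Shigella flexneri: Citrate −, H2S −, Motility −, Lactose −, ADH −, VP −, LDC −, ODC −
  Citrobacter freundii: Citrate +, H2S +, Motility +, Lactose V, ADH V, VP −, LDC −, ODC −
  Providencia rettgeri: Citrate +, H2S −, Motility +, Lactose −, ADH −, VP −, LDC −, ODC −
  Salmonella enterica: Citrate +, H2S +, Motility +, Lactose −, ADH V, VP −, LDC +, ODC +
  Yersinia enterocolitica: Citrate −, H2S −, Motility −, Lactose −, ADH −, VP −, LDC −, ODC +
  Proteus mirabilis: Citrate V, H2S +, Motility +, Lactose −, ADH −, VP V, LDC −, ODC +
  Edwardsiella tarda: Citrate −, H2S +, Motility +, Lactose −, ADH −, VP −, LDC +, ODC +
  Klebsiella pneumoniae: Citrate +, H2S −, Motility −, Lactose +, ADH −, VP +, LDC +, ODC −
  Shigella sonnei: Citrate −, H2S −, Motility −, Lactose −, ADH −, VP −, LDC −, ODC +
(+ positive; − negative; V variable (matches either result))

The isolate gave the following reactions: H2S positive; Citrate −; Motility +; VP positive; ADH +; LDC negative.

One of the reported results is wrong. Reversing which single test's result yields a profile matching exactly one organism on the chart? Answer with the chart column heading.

ADH

As reported, no row in the chart matches all 6 reactions.
Reversing VP → still no organism matches.
Reversing Citrate → still no organism matches.
Reversing Motility → still no organism matches.
Reversing LDC → still no organism matches.
Reversing ADH (to −) → unique match: Proteus mirabilis.
Reversing H2S → still no organism matches.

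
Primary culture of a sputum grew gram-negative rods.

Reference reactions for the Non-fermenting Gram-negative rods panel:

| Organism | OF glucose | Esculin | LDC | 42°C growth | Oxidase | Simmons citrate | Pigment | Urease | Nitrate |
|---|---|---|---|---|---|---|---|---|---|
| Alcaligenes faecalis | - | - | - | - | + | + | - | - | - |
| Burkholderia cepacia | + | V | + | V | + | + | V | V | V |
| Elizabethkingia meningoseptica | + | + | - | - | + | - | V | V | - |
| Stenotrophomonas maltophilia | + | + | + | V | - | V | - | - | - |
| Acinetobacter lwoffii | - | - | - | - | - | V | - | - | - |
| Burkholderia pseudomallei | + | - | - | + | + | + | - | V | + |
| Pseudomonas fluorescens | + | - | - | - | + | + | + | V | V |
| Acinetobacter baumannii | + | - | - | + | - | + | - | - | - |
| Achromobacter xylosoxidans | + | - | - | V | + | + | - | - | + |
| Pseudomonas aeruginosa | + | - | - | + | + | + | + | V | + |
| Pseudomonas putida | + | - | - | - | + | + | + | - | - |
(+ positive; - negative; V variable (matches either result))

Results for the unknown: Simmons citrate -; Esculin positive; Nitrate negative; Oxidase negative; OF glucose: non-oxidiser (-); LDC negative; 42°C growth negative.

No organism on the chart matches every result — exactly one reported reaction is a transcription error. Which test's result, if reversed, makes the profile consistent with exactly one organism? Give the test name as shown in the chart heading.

As reported, no row in the chart matches all 7 reactions.
Reversing OF glucose → still no organism matches.
Reversing Nitrate → still no organism matches.
Reversing Simmons citrate → still no organism matches.
Reversing 42°C growth → still no organism matches.
Reversing Esculin (to -) → unique match: Acinetobacter lwoffii.
Reversing Oxidase → still no organism matches.
Reversing LDC → still no organism matches.

Esculin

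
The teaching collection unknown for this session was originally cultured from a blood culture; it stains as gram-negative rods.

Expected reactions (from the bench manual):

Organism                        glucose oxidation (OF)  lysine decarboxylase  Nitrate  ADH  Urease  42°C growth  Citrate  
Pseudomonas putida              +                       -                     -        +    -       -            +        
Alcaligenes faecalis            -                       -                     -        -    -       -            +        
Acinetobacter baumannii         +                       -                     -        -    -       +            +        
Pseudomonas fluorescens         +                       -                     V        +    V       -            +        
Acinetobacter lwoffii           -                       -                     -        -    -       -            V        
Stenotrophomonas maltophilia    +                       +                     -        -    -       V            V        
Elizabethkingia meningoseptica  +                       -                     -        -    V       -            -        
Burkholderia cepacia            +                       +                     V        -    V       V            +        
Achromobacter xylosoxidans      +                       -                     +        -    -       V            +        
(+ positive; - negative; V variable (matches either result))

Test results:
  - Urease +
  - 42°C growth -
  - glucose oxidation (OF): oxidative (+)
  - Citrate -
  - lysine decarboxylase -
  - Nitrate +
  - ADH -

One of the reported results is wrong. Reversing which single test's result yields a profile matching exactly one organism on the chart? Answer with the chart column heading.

Nitrate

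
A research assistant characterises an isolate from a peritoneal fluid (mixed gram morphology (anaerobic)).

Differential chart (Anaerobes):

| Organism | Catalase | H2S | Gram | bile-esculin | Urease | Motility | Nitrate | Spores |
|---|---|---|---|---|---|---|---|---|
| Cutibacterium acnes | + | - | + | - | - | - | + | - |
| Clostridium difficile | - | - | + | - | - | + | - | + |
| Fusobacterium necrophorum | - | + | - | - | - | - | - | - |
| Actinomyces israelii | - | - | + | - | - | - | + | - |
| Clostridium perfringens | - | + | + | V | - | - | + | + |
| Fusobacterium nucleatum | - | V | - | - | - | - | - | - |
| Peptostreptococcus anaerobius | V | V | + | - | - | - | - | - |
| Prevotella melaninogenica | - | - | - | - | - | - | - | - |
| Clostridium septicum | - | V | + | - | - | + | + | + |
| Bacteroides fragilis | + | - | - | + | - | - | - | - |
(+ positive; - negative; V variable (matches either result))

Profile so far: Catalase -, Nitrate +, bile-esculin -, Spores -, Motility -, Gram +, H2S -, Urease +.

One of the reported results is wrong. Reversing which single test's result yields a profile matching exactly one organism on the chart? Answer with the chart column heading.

Urease

As reported, no row in the chart matches all 8 reactions.
Reversing H2S → still no organism matches.
Reversing Nitrate → still no organism matches.
Reversing Spores → still no organism matches.
Reversing Catalase → still no organism matches.
Reversing Urease (to -) → unique match: Actinomyces israelii.
Reversing Gram → still no organism matches.
Reversing bile-esculin → still no organism matches.
Reversing Motility → still no organism matches.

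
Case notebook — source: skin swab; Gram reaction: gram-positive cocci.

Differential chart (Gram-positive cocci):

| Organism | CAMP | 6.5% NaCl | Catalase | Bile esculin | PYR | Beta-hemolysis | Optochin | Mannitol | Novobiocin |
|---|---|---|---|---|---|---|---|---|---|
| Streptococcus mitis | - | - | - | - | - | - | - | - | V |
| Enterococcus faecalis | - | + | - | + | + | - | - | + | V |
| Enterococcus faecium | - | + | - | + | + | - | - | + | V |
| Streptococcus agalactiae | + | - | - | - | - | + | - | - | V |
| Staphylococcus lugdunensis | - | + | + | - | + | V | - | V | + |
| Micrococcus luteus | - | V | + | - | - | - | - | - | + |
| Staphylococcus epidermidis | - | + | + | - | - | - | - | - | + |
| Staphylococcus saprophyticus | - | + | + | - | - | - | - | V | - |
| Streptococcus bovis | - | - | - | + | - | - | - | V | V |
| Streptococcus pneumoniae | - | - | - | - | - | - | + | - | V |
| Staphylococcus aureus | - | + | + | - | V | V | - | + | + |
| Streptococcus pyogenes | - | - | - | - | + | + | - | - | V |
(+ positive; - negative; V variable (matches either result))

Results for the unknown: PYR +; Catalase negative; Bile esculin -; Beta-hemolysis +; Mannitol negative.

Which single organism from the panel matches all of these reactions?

Bile esculin -: excludes Enterococcus faecalis, Enterococcus faecium, Streptococcus bovis — 9 left.
PYR +: excludes 6 organisms — 3 left.
Catalase -: excludes Staphylococcus lugdunensis, Staphylococcus aureus — 1 left.
Mannitol -: the one remaining candidate is consistent.
Beta-hemolysis +: the one remaining candidate is consistent.

Streptococcus pyogenes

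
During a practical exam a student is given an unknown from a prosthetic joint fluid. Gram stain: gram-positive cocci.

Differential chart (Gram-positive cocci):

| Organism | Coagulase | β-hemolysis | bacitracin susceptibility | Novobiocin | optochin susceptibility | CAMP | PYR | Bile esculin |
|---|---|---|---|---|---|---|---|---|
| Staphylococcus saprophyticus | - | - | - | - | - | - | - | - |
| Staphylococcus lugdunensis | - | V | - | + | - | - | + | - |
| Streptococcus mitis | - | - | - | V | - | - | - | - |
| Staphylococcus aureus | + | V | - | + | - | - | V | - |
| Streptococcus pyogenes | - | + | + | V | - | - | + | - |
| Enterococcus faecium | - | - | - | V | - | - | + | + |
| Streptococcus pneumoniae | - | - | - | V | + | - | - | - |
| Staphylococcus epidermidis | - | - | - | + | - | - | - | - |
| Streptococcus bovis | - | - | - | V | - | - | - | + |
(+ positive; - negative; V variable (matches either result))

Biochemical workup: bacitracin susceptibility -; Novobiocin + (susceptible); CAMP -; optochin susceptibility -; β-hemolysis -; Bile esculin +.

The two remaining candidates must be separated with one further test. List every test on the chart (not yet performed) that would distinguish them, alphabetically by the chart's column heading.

Novobiocin +: excludes Staphylococcus saprophyticus — 8 left.
β-hemolysis -: excludes Streptococcus pyogenes — 7 left.
optochin susceptibility -: excludes Streptococcus pneumoniae — 6 left.
bacitracin susceptibility -: all 6 remaining candidates are consistent.
CAMP -: all 6 remaining candidates are consistent.
Bile esculin +: excludes Staphylococcus lugdunensis, Streptococcus mitis, Staphylococcus aureus, Staphylococcus epidermidis — 2 left.
Two candidates remain: Enterococcus faecium and Streptococcus bovis.
  Coagulase: - vs - — same for both, does not separate.
  PYR: Enterococcus faecium +, Streptococcus bovis - — discriminates.

PYR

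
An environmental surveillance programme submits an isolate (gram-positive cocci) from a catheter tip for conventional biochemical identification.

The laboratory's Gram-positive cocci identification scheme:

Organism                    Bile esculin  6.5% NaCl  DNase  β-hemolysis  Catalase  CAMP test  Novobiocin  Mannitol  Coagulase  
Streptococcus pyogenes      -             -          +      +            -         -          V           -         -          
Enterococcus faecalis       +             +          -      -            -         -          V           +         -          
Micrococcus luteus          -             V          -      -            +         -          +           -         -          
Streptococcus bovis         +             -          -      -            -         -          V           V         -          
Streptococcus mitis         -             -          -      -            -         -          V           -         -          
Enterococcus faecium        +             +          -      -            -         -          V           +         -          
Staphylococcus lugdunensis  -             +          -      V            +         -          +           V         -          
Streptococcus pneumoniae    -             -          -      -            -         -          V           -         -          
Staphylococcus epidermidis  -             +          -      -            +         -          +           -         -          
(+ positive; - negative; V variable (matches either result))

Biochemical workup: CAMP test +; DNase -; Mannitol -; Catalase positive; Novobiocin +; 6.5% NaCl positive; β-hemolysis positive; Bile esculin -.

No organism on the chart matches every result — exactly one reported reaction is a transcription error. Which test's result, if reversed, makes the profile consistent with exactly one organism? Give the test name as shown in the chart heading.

As reported, no row in the chart matches all 8 reactions.
Reversing β-hemolysis → still no organism matches.
Reversing DNase → still no organism matches.
Reversing CAMP test (to -) → unique match: Staphylococcus lugdunensis.
Reversing Novobiocin → still no organism matches.
Reversing Catalase → still no organism matches.
Reversing Bile esculin → still no organism matches.
Reversing Mannitol → still no organism matches.
Reversing 6.5% NaCl → still no organism matches.

CAMP test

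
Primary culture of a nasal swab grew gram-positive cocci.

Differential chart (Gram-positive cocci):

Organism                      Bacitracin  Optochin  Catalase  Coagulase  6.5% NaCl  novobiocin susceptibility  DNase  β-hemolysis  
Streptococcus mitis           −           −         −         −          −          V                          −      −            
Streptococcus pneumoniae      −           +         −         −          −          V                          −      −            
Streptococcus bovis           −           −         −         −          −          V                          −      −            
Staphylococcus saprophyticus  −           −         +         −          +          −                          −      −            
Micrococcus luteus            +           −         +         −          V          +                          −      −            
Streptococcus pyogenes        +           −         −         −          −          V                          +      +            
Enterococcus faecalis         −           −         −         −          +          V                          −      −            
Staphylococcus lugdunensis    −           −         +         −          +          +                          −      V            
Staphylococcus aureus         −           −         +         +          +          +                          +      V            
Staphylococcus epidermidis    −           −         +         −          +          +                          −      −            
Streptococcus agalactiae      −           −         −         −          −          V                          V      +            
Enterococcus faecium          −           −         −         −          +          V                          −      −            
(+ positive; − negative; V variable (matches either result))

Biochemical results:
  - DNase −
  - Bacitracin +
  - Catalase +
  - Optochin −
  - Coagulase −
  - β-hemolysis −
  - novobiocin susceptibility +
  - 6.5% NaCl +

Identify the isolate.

Micrococcus luteus

novobiocin susceptibility +: excludes Staphylococcus saprophyticus — 11 left.
Coagulase −: excludes Staphylococcus aureus — 10 left.
Catalase +: excludes 7 organisms — 3 left.
Bacitracin +: excludes Staphylococcus lugdunensis, Staphylococcus epidermidis — 1 left.
DNase −: the one remaining candidate is consistent.
β-hemolysis −: the one remaining candidate is consistent.
Optochin −: the one remaining candidate is consistent.
6.5% NaCl +: the one remaining candidate is consistent.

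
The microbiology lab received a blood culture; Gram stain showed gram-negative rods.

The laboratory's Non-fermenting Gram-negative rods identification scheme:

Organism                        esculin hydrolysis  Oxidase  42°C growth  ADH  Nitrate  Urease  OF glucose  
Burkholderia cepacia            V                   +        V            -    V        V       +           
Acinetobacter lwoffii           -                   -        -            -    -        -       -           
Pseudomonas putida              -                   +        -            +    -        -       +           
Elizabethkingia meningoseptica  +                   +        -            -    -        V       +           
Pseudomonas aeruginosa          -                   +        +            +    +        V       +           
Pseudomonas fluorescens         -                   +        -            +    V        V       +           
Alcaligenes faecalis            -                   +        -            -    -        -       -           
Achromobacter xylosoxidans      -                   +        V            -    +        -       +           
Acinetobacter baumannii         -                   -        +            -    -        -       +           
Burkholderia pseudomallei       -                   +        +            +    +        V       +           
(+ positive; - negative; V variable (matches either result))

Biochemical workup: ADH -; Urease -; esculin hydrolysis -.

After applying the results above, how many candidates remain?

5

ADH -: excludes Pseudomonas putida, Pseudomonas aeruginosa, Pseudomonas fluorescens, Burkholderia pseudomallei — 6 left.
esculin hydrolysis -: excludes Elizabethkingia meningoseptica — 5 left.
Urease -: all 5 remaining candidates are consistent.
Still consistent: Achromobacter xylosoxidans, Acinetobacter baumannii, Acinetobacter lwoffii, Alcaligenes faecalis, Burkholderia cepacia.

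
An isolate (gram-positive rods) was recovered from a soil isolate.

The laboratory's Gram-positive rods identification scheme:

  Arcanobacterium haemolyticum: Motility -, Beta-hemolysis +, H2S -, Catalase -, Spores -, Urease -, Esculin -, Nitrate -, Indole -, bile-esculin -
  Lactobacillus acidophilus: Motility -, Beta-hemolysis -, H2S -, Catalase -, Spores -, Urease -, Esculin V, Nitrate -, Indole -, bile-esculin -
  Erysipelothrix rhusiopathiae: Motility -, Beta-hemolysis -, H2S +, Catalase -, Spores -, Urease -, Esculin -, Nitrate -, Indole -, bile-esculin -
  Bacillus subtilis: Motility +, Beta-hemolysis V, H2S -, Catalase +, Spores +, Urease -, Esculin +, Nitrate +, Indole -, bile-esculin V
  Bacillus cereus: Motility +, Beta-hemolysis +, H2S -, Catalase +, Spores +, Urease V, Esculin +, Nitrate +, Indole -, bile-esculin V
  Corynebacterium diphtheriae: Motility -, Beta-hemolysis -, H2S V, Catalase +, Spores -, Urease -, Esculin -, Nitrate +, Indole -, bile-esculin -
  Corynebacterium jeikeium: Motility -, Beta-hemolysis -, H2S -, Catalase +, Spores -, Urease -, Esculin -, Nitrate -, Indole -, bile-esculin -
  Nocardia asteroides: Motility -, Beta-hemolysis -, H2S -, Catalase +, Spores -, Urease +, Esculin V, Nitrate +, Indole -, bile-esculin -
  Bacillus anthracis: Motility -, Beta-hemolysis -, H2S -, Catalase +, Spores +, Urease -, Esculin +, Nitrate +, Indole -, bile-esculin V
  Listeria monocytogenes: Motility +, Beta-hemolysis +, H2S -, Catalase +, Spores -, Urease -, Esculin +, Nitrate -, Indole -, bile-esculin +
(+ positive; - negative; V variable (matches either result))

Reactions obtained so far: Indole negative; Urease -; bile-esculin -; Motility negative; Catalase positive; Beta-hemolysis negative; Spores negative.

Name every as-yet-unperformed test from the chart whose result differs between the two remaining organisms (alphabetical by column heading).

Nitrate

bile-esculin -: excludes Listeria monocytogenes — 9 left.
Beta-hemolysis -: excludes Arcanobacterium haemolyticum, Bacillus cereus — 7 left.
Catalase +: excludes Lactobacillus acidophilus, Erysipelothrix rhusiopathiae — 5 left.
Indole -: all 5 remaining candidates are consistent.
Motility -: excludes Bacillus subtilis — 4 left.
Urease -: excludes Nocardia asteroides — 3 left.
Spores -: excludes Bacillus anthracis — 2 left.
Two candidates remain: Corynebacterium diphtheriae and Corynebacterium jeikeium.
  H2S: V vs - — variable for at least one, does not separate.
  Esculin: - vs - — same for both, does not separate.
  Nitrate: Corynebacterium diphtheriae +, Corynebacterium jeikeium - — discriminates.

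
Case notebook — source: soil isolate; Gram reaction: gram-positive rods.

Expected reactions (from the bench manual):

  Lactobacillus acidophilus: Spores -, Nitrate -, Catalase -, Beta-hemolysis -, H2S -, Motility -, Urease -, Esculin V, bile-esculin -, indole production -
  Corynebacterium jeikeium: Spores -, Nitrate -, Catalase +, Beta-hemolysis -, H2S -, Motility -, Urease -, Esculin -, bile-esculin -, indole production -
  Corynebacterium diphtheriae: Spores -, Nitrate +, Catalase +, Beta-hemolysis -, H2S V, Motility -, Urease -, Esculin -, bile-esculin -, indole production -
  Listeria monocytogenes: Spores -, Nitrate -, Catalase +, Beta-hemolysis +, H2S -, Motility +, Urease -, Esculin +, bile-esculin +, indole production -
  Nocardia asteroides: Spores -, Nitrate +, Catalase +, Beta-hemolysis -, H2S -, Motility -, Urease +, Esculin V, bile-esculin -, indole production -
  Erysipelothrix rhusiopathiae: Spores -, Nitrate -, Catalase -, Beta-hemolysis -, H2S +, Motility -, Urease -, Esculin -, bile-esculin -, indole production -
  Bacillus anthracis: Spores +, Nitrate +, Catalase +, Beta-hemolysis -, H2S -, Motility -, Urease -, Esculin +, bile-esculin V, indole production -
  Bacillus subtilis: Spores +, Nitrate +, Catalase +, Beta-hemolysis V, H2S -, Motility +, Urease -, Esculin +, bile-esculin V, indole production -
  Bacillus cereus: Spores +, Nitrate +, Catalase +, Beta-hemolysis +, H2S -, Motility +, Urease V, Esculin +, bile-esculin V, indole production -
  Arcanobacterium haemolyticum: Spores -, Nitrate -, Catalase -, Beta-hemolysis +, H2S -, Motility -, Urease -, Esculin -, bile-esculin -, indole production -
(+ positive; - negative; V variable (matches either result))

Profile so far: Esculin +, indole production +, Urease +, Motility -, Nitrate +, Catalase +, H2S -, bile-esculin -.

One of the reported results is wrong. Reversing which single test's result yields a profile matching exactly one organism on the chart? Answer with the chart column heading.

indole production

As reported, no row in the chart matches all 8 reactions.
Reversing bile-esculin → still no organism matches.
Reversing Catalase → still no organism matches.
Reversing indole production (to -) → unique match: Nocardia asteroides.
Reversing H2S → still no organism matches.
Reversing Nitrate → still no organism matches.
Reversing Motility → still no organism matches.
Reversing Urease → still no organism matches.
Reversing Esculin → still no organism matches.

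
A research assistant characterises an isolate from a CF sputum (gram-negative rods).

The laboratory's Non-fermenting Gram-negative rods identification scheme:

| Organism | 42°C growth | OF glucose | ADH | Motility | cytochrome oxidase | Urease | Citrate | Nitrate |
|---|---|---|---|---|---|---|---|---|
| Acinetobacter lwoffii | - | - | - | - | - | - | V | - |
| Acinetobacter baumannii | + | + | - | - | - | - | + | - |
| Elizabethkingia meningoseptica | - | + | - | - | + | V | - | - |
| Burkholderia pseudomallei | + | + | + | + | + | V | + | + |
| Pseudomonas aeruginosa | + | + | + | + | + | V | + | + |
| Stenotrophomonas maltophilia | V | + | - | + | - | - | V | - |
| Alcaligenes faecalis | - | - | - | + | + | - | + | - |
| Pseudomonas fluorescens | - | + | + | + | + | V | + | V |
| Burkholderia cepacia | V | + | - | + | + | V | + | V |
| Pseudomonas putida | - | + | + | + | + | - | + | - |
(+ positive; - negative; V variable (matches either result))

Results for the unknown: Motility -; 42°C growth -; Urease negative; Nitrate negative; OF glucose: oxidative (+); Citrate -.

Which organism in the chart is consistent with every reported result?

Motility -: excludes 7 organisms — 3 left.
OF glucose +: excludes Acinetobacter lwoffii — 2 left.
42°C growth -: excludes Acinetobacter baumannii — 1 left.
Urease -: the one remaining candidate is consistent.
Nitrate -: the one remaining candidate is consistent.
Citrate -: the one remaining candidate is consistent.

Elizabethkingia meningoseptica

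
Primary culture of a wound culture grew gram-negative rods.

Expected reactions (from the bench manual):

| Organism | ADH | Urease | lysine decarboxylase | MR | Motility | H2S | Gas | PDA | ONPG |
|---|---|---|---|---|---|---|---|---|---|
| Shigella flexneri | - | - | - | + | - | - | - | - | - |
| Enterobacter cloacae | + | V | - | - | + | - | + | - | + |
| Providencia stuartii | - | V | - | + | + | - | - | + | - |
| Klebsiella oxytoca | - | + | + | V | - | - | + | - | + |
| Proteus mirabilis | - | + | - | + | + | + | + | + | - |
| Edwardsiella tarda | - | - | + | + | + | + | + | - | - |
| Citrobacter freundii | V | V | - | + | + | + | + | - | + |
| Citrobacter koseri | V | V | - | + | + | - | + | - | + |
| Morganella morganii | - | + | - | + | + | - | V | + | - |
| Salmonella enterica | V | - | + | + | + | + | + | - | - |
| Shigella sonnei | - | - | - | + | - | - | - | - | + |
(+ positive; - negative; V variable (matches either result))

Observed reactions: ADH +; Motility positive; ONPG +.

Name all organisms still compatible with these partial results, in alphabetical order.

Citrobacter freundii, Citrobacter koseri, Enterobacter cloacae

Motility +: excludes Shigella flexneri, Klebsiella oxytoca, Shigella sonnei — 8 left.
ONPG +: excludes 5 organisms — 3 left.
ADH +: all 3 remaining candidates are consistent.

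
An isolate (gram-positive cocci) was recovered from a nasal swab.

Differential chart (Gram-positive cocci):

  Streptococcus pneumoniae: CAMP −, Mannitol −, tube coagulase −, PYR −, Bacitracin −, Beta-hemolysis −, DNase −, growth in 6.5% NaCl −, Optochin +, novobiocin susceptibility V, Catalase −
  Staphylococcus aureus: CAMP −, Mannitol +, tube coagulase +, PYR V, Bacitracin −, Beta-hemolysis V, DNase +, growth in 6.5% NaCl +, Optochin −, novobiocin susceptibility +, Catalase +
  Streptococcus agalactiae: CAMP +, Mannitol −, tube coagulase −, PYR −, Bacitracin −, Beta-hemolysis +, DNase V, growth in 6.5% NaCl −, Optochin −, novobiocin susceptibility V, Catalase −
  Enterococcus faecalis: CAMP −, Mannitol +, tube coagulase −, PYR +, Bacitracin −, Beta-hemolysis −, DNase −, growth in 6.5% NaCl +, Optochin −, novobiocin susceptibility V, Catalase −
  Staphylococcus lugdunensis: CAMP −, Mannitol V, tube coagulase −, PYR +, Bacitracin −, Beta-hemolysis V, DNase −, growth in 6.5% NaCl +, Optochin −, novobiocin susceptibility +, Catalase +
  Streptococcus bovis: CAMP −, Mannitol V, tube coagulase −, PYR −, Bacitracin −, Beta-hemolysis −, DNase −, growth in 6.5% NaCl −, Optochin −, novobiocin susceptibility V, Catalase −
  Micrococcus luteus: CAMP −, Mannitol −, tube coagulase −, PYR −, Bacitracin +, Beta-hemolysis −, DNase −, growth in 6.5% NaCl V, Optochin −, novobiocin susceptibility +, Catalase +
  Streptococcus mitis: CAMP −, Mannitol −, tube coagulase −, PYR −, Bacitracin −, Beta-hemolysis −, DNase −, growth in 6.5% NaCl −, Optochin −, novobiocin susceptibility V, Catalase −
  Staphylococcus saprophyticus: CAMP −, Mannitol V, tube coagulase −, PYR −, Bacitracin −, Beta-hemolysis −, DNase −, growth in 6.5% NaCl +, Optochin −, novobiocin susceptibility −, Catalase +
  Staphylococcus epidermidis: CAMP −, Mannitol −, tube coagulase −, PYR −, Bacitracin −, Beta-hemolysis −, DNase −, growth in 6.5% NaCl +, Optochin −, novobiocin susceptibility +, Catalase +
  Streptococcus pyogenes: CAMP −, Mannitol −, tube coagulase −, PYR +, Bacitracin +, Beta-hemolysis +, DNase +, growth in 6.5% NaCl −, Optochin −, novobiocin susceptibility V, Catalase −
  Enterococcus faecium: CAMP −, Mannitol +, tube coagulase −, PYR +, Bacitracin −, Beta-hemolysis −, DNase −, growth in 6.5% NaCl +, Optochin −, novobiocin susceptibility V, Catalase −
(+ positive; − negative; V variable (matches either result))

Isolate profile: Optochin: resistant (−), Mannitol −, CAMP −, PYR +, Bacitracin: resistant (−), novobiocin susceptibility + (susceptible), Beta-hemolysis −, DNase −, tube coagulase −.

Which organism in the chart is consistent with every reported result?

DNase −: excludes Staphylococcus aureus, Streptococcus pyogenes — 10 left.
Mannitol −: excludes Enterococcus faecalis, Enterococcus faecium — 8 left.
Bacitracin −: excludes Micrococcus luteus — 7 left.
PYR +: excludes 6 organisms — 1 left.
Beta-hemolysis −: the one remaining candidate is consistent.
CAMP −: the one remaining candidate is consistent.
novobiocin susceptibility +: the one remaining candidate is consistent.
Optochin −: the one remaining candidate is consistent.
tube coagulase −: the one remaining candidate is consistent.

Staphylococcus lugdunensis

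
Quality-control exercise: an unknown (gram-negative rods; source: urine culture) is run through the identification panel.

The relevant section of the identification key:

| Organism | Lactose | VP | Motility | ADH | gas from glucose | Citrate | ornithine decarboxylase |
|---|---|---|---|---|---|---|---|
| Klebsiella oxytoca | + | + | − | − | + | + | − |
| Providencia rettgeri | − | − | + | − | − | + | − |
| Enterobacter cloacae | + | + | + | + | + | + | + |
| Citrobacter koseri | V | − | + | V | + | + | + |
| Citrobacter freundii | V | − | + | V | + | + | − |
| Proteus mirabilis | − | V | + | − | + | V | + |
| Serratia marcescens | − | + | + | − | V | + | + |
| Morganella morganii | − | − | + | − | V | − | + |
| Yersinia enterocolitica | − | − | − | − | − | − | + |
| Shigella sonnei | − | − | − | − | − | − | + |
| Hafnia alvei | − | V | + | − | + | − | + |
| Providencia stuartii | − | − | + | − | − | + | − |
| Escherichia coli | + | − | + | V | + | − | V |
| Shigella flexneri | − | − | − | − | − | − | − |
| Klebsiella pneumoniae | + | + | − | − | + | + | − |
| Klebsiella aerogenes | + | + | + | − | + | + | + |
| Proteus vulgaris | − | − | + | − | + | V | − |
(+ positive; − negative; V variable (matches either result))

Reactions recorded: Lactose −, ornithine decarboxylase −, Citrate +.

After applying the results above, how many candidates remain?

ornithine decarboxylase −: excludes 9 organisms — 8 left.
Lactose −: excludes Klebsiella oxytoca, Escherichia coli, Klebsiella pneumoniae — 5 left.
Citrate +: excludes Shigella flexneri — 4 left.
Still consistent: Citrobacter freundii, Proteus vulgaris, Providencia rettgeri, Providencia stuartii.

4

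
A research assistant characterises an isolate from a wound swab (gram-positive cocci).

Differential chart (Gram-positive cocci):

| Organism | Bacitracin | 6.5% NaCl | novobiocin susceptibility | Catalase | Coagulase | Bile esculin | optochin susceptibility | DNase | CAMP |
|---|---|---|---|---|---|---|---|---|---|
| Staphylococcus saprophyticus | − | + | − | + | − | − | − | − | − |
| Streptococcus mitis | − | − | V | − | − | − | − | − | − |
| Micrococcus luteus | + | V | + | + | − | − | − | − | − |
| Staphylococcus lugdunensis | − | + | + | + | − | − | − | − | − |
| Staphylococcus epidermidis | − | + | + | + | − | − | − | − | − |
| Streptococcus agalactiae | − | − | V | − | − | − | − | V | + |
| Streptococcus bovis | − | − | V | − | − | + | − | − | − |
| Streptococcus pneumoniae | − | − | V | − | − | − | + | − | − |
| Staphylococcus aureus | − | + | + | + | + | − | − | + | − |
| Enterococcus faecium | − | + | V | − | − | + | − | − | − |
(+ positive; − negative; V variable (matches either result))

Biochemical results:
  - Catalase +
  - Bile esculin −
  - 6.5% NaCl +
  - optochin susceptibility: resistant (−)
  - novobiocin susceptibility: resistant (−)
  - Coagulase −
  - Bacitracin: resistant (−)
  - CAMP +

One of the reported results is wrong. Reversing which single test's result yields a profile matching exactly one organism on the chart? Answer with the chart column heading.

CAMP

As reported, no row in the chart matches all 8 reactions.
Reversing Coagulase → still no organism matches.
Reversing 6.5% NaCl → still no organism matches.
Reversing CAMP (to −) → unique match: Staphylococcus saprophyticus.
Reversing Bacitracin → still no organism matches.
Reversing Bile esculin → still no organism matches.
Reversing novobiocin susceptibility → still no organism matches.
Reversing optochin susceptibility → still no organism matches.
Reversing Catalase → still no organism matches.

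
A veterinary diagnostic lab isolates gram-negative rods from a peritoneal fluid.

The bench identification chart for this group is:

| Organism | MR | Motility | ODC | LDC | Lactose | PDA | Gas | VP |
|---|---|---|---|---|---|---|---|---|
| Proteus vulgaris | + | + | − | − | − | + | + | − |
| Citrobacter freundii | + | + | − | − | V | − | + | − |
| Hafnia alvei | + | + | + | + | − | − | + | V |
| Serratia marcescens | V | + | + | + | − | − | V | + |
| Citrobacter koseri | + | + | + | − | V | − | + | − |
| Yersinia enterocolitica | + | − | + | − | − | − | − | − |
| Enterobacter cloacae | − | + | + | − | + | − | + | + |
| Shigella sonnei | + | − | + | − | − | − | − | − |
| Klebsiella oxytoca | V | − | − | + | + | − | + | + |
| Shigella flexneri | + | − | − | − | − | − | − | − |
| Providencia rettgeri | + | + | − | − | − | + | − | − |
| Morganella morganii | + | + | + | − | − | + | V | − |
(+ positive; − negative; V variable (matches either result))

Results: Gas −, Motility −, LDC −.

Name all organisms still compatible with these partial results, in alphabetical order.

Motility −: excludes 8 organisms — 4 left.
LDC −: excludes Klebsiella oxytoca — 3 left.
Gas −: all 3 remaining candidates are consistent.

Shigella flexneri, Shigella sonnei, Yersinia enterocolitica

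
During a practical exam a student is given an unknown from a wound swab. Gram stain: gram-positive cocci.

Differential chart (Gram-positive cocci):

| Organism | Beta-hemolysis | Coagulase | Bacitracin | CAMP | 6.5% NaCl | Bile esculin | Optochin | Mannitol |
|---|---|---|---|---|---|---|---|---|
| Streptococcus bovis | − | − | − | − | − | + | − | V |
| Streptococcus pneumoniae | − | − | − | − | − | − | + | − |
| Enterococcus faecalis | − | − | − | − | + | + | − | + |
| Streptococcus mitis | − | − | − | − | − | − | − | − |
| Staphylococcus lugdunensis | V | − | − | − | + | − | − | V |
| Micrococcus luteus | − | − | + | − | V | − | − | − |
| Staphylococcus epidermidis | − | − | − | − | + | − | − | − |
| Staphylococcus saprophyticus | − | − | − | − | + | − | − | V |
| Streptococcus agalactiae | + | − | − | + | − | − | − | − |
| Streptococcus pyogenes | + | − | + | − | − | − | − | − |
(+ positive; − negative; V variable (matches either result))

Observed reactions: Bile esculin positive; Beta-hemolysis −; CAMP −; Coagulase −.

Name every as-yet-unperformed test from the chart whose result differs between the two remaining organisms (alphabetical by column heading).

6.5% NaCl

CAMP −: excludes Streptococcus agalactiae — 9 left.
Coagulase −: all 9 remaining candidates are consistent.
Beta-hemolysis −: excludes Streptococcus pyogenes — 8 left.
Bile esculin +: excludes 6 organisms — 2 left.
Two candidates remain: Enterococcus faecalis and Streptococcus bovis.
  Bacitracin: − vs − — same for both, does not separate.
  6.5% NaCl: Enterococcus faecalis +, Streptococcus bovis − — discriminates.
  Optochin: − vs − — same for both, does not separate.
  Mannitol: + vs V — variable for at least one, does not separate.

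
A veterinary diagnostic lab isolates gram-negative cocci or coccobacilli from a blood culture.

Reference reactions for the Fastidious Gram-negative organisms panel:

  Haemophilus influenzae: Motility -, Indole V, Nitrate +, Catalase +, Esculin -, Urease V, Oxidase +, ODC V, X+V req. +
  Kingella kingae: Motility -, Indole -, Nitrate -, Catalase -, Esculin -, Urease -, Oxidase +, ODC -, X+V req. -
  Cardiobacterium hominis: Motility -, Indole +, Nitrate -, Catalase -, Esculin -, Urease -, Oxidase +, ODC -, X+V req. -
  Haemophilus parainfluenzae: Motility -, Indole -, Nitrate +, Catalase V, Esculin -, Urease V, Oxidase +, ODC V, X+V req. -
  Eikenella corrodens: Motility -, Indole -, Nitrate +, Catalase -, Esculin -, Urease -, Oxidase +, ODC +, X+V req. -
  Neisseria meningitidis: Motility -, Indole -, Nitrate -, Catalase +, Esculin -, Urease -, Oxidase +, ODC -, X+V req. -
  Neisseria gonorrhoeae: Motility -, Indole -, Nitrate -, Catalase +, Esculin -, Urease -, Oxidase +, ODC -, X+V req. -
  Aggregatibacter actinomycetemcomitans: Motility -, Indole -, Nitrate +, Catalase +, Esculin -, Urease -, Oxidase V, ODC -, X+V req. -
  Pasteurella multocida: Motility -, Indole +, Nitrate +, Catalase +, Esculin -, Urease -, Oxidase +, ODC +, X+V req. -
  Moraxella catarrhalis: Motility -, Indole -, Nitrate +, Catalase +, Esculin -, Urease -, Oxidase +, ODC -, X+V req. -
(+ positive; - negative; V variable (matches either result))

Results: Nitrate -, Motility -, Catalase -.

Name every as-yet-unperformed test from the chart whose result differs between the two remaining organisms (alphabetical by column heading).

Indole

Catalase -: excludes 6 organisms — 4 left.
Motility -: all 4 remaining candidates are consistent.
Nitrate -: excludes Haemophilus parainfluenzae, Eikenella corrodens — 2 left.
Two candidates remain: Cardiobacterium hominis and Kingella kingae.
  Indole: Cardiobacterium hominis +, Kingella kingae - — discriminates.
  Esculin: - vs - — same for both, does not separate.
  Urease: - vs - — same for both, does not separate.
  Oxidase: + vs + — same for both, does not separate.
  ODC: - vs - — same for both, does not separate.
  X+V req.: - vs - — same for both, does not separate.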